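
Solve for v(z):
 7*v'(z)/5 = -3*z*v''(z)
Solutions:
 v(z) = C1 + C2*z^(8/15)


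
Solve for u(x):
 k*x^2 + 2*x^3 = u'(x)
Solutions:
 u(x) = C1 + k*x^3/3 + x^4/2


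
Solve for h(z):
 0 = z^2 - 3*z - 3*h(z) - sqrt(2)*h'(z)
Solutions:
 h(z) = C1*exp(-3*sqrt(2)*z/2) + z^2/3 - z - 2*sqrt(2)*z/9 + 4/27 + sqrt(2)/3


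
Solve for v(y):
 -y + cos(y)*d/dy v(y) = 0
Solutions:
 v(y) = C1 + Integral(y/cos(y), y)


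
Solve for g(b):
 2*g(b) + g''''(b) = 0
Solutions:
 g(b) = (C1*sin(2^(3/4)*b/2) + C2*cos(2^(3/4)*b/2))*exp(-2^(3/4)*b/2) + (C3*sin(2^(3/4)*b/2) + C4*cos(2^(3/4)*b/2))*exp(2^(3/4)*b/2)


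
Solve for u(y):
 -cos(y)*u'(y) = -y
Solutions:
 u(y) = C1 + Integral(y/cos(y), y)


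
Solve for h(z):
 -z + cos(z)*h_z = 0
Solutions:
 h(z) = C1 + Integral(z/cos(z), z)


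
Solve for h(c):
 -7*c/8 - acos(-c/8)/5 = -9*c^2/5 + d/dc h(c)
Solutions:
 h(c) = C1 + 3*c^3/5 - 7*c^2/16 - c*acos(-c/8)/5 - sqrt(64 - c^2)/5


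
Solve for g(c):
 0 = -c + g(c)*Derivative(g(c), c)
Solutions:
 g(c) = -sqrt(C1 + c^2)
 g(c) = sqrt(C1 + c^2)


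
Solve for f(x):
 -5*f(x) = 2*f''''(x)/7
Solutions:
 f(x) = (C1*sin(70^(1/4)*x/2) + C2*cos(70^(1/4)*x/2))*exp(-70^(1/4)*x/2) + (C3*sin(70^(1/4)*x/2) + C4*cos(70^(1/4)*x/2))*exp(70^(1/4)*x/2)


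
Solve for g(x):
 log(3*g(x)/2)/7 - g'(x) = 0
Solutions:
 7*Integral(1/(-log(_y) - log(3) + log(2)), (_y, g(x))) = C1 - x


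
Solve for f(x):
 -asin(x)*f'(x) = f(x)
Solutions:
 f(x) = C1*exp(-Integral(1/asin(x), x))


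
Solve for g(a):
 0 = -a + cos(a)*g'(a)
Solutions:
 g(a) = C1 + Integral(a/cos(a), a)


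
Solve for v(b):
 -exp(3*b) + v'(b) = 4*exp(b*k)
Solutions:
 v(b) = C1 + exp(3*b)/3 + 4*exp(b*k)/k


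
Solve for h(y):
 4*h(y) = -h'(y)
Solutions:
 h(y) = C1*exp(-4*y)


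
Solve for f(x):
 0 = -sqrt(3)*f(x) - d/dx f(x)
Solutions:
 f(x) = C1*exp(-sqrt(3)*x)


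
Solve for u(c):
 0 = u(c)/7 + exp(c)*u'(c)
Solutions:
 u(c) = C1*exp(exp(-c)/7)


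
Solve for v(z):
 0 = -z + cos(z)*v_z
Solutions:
 v(z) = C1 + Integral(z/cos(z), z)


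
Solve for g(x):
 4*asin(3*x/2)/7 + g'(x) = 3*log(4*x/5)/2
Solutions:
 g(x) = C1 + 3*x*log(x)/2 - 4*x*asin(3*x/2)/7 - 3*x*log(5)/2 - 3*x/2 + 3*x*log(2) - 4*sqrt(4 - 9*x^2)/21


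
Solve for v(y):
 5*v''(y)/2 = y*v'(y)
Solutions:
 v(y) = C1 + C2*erfi(sqrt(5)*y/5)


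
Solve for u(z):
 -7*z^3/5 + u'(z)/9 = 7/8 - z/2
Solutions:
 u(z) = C1 + 63*z^4/20 - 9*z^2/4 + 63*z/8


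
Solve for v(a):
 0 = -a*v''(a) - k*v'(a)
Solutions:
 v(a) = C1 + a^(1 - re(k))*(C2*sin(log(a)*Abs(im(k))) + C3*cos(log(a)*im(k)))


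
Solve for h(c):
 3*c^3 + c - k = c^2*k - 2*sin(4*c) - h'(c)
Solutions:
 h(c) = C1 - 3*c^4/4 + c^3*k/3 - c^2/2 + c*k + cos(4*c)/2


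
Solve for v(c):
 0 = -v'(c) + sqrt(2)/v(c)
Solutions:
 v(c) = -sqrt(C1 + 2*sqrt(2)*c)
 v(c) = sqrt(C1 + 2*sqrt(2)*c)


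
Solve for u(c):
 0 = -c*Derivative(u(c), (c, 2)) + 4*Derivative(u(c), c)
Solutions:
 u(c) = C1 + C2*c^5


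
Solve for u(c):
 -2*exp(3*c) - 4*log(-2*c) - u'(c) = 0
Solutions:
 u(c) = C1 - 4*c*log(-c) + 4*c*(1 - log(2)) - 2*exp(3*c)/3


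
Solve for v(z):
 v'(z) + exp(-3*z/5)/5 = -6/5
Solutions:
 v(z) = C1 - 6*z/5 + exp(-3*z/5)/3


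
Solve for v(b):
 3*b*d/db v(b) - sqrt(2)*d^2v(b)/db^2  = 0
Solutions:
 v(b) = C1 + C2*erfi(2^(1/4)*sqrt(3)*b/2)


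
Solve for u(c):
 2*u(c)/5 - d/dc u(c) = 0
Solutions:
 u(c) = C1*exp(2*c/5)


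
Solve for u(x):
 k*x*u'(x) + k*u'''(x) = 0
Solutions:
 u(x) = C1 + Integral(C2*airyai(-x) + C3*airybi(-x), x)


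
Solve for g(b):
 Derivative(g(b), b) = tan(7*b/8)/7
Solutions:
 g(b) = C1 - 8*log(cos(7*b/8))/49


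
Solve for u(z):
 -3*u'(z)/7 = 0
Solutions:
 u(z) = C1


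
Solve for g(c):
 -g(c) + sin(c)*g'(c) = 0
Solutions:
 g(c) = C1*sqrt(cos(c) - 1)/sqrt(cos(c) + 1)


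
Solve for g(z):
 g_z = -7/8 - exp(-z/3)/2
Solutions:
 g(z) = C1 - 7*z/8 + 3*exp(-z/3)/2


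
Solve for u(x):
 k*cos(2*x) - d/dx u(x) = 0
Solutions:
 u(x) = C1 + k*sin(2*x)/2


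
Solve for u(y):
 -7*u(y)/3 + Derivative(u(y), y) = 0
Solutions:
 u(y) = C1*exp(7*y/3)


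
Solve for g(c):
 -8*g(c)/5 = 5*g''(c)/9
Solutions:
 g(c) = C1*sin(6*sqrt(2)*c/5) + C2*cos(6*sqrt(2)*c/5)


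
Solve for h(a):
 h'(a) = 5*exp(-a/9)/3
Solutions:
 h(a) = C1 - 15*exp(-a/9)


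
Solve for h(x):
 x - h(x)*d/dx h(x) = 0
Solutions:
 h(x) = -sqrt(C1 + x^2)
 h(x) = sqrt(C1 + x^2)


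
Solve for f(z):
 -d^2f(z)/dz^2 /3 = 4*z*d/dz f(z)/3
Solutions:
 f(z) = C1 + C2*erf(sqrt(2)*z)


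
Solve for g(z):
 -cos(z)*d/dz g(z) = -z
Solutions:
 g(z) = C1 + Integral(z/cos(z), z)


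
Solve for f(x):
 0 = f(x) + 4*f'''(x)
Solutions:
 f(x) = C3*exp(-2^(1/3)*x/2) + (C1*sin(2^(1/3)*sqrt(3)*x/4) + C2*cos(2^(1/3)*sqrt(3)*x/4))*exp(2^(1/3)*x/4)


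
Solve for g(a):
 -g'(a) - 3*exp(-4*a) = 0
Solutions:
 g(a) = C1 + 3*exp(-4*a)/4


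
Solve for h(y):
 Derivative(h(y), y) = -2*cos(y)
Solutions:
 h(y) = C1 - 2*sin(y)


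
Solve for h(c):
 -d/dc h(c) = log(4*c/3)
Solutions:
 h(c) = C1 - c*log(c) + c*log(3/4) + c


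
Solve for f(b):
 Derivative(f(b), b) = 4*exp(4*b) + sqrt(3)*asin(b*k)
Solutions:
 f(b) = C1 + sqrt(3)*Piecewise((b*asin(b*k) + sqrt(-b^2*k^2 + 1)/k, Ne(k, 0)), (0, True)) + exp(4*b)


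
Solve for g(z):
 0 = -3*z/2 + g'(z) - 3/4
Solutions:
 g(z) = C1 + 3*z^2/4 + 3*z/4


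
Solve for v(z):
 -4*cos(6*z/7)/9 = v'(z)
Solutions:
 v(z) = C1 - 14*sin(6*z/7)/27


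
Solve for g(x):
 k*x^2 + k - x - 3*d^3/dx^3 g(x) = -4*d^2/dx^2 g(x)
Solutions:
 g(x) = C1 + C2*x + C3*exp(4*x/3) - k*x^4/48 + x^3*(2 - 3*k)/48 + x^2*(6 - 17*k)/64


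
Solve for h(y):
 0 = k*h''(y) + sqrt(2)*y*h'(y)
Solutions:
 h(y) = C1 + C2*sqrt(k)*erf(2^(3/4)*y*sqrt(1/k)/2)


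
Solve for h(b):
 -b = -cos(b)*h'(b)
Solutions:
 h(b) = C1 + Integral(b/cos(b), b)


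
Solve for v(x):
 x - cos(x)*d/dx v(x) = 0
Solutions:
 v(x) = C1 + Integral(x/cos(x), x)


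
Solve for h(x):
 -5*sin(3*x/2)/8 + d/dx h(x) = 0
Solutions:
 h(x) = C1 - 5*cos(3*x/2)/12


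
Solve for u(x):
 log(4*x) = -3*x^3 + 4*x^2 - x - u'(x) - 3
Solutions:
 u(x) = C1 - 3*x^4/4 + 4*x^3/3 - x^2/2 - x*log(x) - 2*x - x*log(4)


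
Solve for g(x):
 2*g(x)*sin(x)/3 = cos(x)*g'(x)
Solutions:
 g(x) = C1/cos(x)^(2/3)


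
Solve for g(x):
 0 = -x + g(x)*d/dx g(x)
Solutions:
 g(x) = -sqrt(C1 + x^2)
 g(x) = sqrt(C1 + x^2)


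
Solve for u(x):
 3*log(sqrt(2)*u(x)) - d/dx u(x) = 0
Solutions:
 -2*Integral(1/(2*log(_y) + log(2)), (_y, u(x)))/3 = C1 - x


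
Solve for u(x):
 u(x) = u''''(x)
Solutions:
 u(x) = C1*exp(-x) + C2*exp(x) + C3*sin(x) + C4*cos(x)


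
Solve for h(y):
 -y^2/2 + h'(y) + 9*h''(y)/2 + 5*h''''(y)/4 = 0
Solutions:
 h(y) = C1 + C2*exp(-10^(1/3)*y*(-(5 + sqrt(295))^(1/3) + 3*10^(1/3)/(5 + sqrt(295))^(1/3))/10)*sin(10^(1/3)*sqrt(3)*y*(3*10^(1/3)/(5 + sqrt(295))^(1/3) + (5 + sqrt(295))^(1/3))/10) + C3*exp(-10^(1/3)*y*(-(5 + sqrt(295))^(1/3) + 3*10^(1/3)/(5 + sqrt(295))^(1/3))/10)*cos(10^(1/3)*sqrt(3)*y*(3*10^(1/3)/(5 + sqrt(295))^(1/3) + (5 + sqrt(295))^(1/3))/10) + C4*exp(10^(1/3)*y*(-(5 + sqrt(295))^(1/3) + 3*10^(1/3)/(5 + sqrt(295))^(1/3))/5) + y^3/6 - 9*y^2/4 + 81*y/4


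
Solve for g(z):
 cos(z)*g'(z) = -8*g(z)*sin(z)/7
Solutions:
 g(z) = C1*cos(z)^(8/7)


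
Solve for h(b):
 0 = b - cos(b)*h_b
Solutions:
 h(b) = C1 + Integral(b/cos(b), b)


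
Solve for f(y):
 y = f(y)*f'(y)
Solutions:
 f(y) = -sqrt(C1 + y^2)
 f(y) = sqrt(C1 + y^2)


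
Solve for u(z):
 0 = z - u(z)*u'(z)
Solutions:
 u(z) = -sqrt(C1 + z^2)
 u(z) = sqrt(C1 + z^2)


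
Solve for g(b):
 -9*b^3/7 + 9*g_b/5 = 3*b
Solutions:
 g(b) = C1 + 5*b^4/28 + 5*b^2/6


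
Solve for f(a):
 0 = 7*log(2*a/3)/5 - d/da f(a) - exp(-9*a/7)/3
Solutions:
 f(a) = C1 + 7*a*log(a)/5 + 7*a*(-log(3) - 1 + log(2))/5 + 7*exp(-9*a/7)/27


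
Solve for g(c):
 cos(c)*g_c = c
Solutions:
 g(c) = C1 + Integral(c/cos(c), c)


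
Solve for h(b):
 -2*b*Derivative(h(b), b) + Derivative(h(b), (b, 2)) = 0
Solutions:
 h(b) = C1 + C2*erfi(b)


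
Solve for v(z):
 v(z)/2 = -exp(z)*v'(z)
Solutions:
 v(z) = C1*exp(exp(-z)/2)


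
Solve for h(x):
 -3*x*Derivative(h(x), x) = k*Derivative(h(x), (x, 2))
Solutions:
 h(x) = C1 + C2*sqrt(k)*erf(sqrt(6)*x*sqrt(1/k)/2)


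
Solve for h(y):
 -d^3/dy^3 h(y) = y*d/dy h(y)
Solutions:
 h(y) = C1 + Integral(C2*airyai(-y) + C3*airybi(-y), y)


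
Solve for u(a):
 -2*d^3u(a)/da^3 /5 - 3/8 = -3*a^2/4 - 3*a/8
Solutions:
 u(a) = C1 + C2*a + C3*a^2 + a^5/32 + 5*a^4/128 - 5*a^3/32


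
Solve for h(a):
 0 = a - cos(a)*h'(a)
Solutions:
 h(a) = C1 + Integral(a/cos(a), a)


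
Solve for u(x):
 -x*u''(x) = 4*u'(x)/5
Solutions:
 u(x) = C1 + C2*x^(1/5)


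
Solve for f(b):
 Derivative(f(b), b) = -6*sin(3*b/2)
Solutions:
 f(b) = C1 + 4*cos(3*b/2)


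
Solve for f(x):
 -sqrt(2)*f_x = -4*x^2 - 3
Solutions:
 f(x) = C1 + 2*sqrt(2)*x^3/3 + 3*sqrt(2)*x/2


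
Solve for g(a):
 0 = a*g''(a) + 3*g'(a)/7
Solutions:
 g(a) = C1 + C2*a^(4/7)


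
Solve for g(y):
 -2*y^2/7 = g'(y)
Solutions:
 g(y) = C1 - 2*y^3/21


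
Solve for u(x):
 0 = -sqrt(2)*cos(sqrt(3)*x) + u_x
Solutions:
 u(x) = C1 + sqrt(6)*sin(sqrt(3)*x)/3


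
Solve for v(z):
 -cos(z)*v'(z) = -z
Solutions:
 v(z) = C1 + Integral(z/cos(z), z)


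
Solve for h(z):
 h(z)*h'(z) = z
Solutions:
 h(z) = -sqrt(C1 + z^2)
 h(z) = sqrt(C1 + z^2)


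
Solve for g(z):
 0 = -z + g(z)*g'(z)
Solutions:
 g(z) = -sqrt(C1 + z^2)
 g(z) = sqrt(C1 + z^2)


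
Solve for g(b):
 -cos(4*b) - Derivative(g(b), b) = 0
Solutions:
 g(b) = C1 - sin(4*b)/4


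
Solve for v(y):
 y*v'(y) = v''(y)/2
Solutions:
 v(y) = C1 + C2*erfi(y)


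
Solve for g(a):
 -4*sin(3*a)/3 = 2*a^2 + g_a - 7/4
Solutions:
 g(a) = C1 - 2*a^3/3 + 7*a/4 + 4*cos(3*a)/9


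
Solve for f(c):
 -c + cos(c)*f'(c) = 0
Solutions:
 f(c) = C1 + Integral(c/cos(c), c)


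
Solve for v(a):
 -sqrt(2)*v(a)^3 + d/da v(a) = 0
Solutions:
 v(a) = -sqrt(2)*sqrt(-1/(C1 + sqrt(2)*a))/2
 v(a) = sqrt(2)*sqrt(-1/(C1 + sqrt(2)*a))/2


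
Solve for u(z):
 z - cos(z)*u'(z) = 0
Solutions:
 u(z) = C1 + Integral(z/cos(z), z)


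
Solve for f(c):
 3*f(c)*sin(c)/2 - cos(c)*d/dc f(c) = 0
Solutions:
 f(c) = C1/cos(c)^(3/2)


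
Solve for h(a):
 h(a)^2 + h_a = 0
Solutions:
 h(a) = 1/(C1 + a)


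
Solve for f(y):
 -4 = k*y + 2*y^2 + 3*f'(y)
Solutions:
 f(y) = C1 - k*y^2/6 - 2*y^3/9 - 4*y/3


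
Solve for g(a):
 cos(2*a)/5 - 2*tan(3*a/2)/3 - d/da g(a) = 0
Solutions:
 g(a) = C1 + 4*log(cos(3*a/2))/9 + sin(2*a)/10


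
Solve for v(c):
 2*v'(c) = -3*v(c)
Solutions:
 v(c) = C1*exp(-3*c/2)


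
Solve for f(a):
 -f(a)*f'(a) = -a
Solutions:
 f(a) = -sqrt(C1 + a^2)
 f(a) = sqrt(C1 + a^2)


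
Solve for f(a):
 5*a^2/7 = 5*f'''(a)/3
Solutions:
 f(a) = C1 + C2*a + C3*a^2 + a^5/140


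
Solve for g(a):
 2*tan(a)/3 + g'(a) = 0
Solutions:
 g(a) = C1 + 2*log(cos(a))/3


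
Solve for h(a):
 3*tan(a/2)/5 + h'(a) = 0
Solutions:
 h(a) = C1 + 6*log(cos(a/2))/5


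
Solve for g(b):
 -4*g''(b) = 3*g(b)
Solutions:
 g(b) = C1*sin(sqrt(3)*b/2) + C2*cos(sqrt(3)*b/2)


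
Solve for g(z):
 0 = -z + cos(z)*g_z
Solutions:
 g(z) = C1 + Integral(z/cos(z), z)


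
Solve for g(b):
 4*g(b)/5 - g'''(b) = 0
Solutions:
 g(b) = C3*exp(10^(2/3)*b/5) + (C1*sin(10^(2/3)*sqrt(3)*b/10) + C2*cos(10^(2/3)*sqrt(3)*b/10))*exp(-10^(2/3)*b/10)


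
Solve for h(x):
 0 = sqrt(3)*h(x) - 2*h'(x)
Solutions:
 h(x) = C1*exp(sqrt(3)*x/2)


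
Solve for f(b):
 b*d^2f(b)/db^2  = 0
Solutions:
 f(b) = C1 + C2*b


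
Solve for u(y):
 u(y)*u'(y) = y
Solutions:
 u(y) = -sqrt(C1 + y^2)
 u(y) = sqrt(C1 + y^2)


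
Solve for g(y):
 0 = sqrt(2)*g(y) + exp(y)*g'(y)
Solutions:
 g(y) = C1*exp(sqrt(2)*exp(-y))


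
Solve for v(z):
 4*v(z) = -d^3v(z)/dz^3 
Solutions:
 v(z) = C3*exp(-2^(2/3)*z) + (C1*sin(2^(2/3)*sqrt(3)*z/2) + C2*cos(2^(2/3)*sqrt(3)*z/2))*exp(2^(2/3)*z/2)


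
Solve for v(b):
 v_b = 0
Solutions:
 v(b) = C1


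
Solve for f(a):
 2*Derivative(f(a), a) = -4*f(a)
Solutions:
 f(a) = C1*exp(-2*a)


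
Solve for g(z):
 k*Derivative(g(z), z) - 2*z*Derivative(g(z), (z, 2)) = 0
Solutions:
 g(z) = C1 + z^(re(k)/2 + 1)*(C2*sin(log(z)*Abs(im(k))/2) + C3*cos(log(z)*im(k)/2))


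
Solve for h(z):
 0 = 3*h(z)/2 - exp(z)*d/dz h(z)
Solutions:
 h(z) = C1*exp(-3*exp(-z)/2)


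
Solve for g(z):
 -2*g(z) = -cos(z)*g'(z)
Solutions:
 g(z) = C1*(sin(z) + 1)/(sin(z) - 1)


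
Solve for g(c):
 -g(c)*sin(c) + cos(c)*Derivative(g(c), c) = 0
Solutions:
 g(c) = C1/cos(c)


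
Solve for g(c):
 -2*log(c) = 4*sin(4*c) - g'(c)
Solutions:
 g(c) = C1 + 2*c*log(c) - 2*c - cos(4*c)


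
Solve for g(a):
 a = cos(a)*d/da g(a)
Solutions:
 g(a) = C1 + Integral(a/cos(a), a)


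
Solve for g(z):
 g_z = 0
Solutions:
 g(z) = C1


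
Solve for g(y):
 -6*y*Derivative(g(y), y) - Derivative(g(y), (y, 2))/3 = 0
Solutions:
 g(y) = C1 + C2*erf(3*y)


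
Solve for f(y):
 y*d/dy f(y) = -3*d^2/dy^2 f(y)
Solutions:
 f(y) = C1 + C2*erf(sqrt(6)*y/6)


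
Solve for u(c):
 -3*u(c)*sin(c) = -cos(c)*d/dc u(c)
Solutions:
 u(c) = C1/cos(c)^3


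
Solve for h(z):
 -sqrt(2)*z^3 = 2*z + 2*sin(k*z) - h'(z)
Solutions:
 h(z) = C1 + sqrt(2)*z^4/4 + z^2 - 2*cos(k*z)/k


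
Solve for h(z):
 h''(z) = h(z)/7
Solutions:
 h(z) = C1*exp(-sqrt(7)*z/7) + C2*exp(sqrt(7)*z/7)


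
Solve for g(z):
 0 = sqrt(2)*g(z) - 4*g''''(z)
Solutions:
 g(z) = C1*exp(-2^(5/8)*z/2) + C2*exp(2^(5/8)*z/2) + C3*sin(2^(5/8)*z/2) + C4*cos(2^(5/8)*z/2)


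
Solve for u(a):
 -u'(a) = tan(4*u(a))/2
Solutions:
 u(a) = -asin(C1*exp(-2*a))/4 + pi/4
 u(a) = asin(C1*exp(-2*a))/4


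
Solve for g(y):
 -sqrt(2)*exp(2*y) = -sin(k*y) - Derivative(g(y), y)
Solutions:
 g(y) = C1 + sqrt(2)*exp(2*y)/2 + cos(k*y)/k


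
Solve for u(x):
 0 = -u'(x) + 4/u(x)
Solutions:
 u(x) = -sqrt(C1 + 8*x)
 u(x) = sqrt(C1 + 8*x)


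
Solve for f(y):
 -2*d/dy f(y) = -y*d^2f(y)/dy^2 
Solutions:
 f(y) = C1 + C2*y^3


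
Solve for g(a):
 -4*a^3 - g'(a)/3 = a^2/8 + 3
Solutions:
 g(a) = C1 - 3*a^4 - a^3/8 - 9*a


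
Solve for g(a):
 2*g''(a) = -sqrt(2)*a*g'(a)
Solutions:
 g(a) = C1 + C2*erf(2^(1/4)*a/2)


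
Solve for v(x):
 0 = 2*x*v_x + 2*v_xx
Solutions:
 v(x) = C1 + C2*erf(sqrt(2)*x/2)


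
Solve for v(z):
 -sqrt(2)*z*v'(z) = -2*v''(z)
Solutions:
 v(z) = C1 + C2*erfi(2^(1/4)*z/2)


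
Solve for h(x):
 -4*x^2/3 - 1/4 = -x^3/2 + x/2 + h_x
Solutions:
 h(x) = C1 + x^4/8 - 4*x^3/9 - x^2/4 - x/4


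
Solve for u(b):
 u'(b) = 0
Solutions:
 u(b) = C1


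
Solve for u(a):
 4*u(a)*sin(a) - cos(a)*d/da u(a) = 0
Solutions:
 u(a) = C1/cos(a)^4


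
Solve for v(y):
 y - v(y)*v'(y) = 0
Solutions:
 v(y) = -sqrt(C1 + y^2)
 v(y) = sqrt(C1 + y^2)


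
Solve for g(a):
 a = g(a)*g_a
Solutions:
 g(a) = -sqrt(C1 + a^2)
 g(a) = sqrt(C1 + a^2)


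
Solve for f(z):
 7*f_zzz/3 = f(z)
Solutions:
 f(z) = C3*exp(3^(1/3)*7^(2/3)*z/7) + (C1*sin(3^(5/6)*7^(2/3)*z/14) + C2*cos(3^(5/6)*7^(2/3)*z/14))*exp(-3^(1/3)*7^(2/3)*z/14)


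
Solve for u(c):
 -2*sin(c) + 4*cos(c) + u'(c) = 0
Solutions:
 u(c) = C1 - 4*sin(c) - 2*cos(c)


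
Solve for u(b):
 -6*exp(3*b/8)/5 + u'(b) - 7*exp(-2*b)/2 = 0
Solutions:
 u(b) = C1 + 16*exp(3*b/8)/5 - 7*exp(-2*b)/4


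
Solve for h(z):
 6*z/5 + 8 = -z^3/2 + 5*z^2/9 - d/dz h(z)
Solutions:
 h(z) = C1 - z^4/8 + 5*z^3/27 - 3*z^2/5 - 8*z


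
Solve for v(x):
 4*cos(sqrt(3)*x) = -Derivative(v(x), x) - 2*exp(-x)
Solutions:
 v(x) = C1 - 4*sqrt(3)*sin(sqrt(3)*x)/3 + 2*exp(-x)


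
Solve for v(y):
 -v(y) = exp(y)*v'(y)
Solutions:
 v(y) = C1*exp(exp(-y))


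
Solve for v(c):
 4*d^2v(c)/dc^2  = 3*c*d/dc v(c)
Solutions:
 v(c) = C1 + C2*erfi(sqrt(6)*c/4)


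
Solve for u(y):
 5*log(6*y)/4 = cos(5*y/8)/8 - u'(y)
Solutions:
 u(y) = C1 - 5*y*log(y)/4 - 5*y*log(6)/4 + 5*y/4 + sin(5*y/8)/5


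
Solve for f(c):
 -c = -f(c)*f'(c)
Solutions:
 f(c) = -sqrt(C1 + c^2)
 f(c) = sqrt(C1 + c^2)


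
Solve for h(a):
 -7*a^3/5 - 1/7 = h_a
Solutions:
 h(a) = C1 - 7*a^4/20 - a/7


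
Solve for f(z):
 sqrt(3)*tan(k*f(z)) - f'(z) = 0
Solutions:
 f(z) = Piecewise((-asin(exp(C1*k + sqrt(3)*k*z))/k + pi/k, Ne(k, 0)), (nan, True))
 f(z) = Piecewise((asin(exp(C1*k + sqrt(3)*k*z))/k, Ne(k, 0)), (nan, True))


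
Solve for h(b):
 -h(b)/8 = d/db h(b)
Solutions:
 h(b) = C1*exp(-b/8)


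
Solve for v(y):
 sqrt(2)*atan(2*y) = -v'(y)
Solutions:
 v(y) = C1 - sqrt(2)*(y*atan(2*y) - log(4*y^2 + 1)/4)


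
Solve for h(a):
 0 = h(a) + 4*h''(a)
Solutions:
 h(a) = C1*sin(a/2) + C2*cos(a/2)


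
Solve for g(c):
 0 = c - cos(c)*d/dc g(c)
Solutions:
 g(c) = C1 + Integral(c/cos(c), c)


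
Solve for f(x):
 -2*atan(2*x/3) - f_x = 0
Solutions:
 f(x) = C1 - 2*x*atan(2*x/3) + 3*log(4*x^2 + 9)/2


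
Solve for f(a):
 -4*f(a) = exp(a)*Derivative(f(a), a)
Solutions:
 f(a) = C1*exp(4*exp(-a))


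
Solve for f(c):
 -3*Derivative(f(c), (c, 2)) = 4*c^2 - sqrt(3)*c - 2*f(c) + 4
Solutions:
 f(c) = C1*exp(-sqrt(6)*c/3) + C2*exp(sqrt(6)*c/3) + 2*c^2 - sqrt(3)*c/2 + 8


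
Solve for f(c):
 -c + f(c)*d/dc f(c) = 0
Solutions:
 f(c) = -sqrt(C1 + c^2)
 f(c) = sqrt(C1 + c^2)


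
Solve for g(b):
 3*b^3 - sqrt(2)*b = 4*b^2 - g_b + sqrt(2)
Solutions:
 g(b) = C1 - 3*b^4/4 + 4*b^3/3 + sqrt(2)*b^2/2 + sqrt(2)*b


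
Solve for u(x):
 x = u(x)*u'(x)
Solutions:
 u(x) = -sqrt(C1 + x^2)
 u(x) = sqrt(C1 + x^2)


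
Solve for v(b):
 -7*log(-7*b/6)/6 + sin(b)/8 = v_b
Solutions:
 v(b) = C1 - 7*b*log(-b)/6 - 7*b*log(7)/6 + 7*b/6 + 7*b*log(6)/6 - cos(b)/8


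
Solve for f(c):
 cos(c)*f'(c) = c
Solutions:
 f(c) = C1 + Integral(c/cos(c), c)


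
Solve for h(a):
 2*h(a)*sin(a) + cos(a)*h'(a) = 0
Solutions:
 h(a) = C1*cos(a)^2


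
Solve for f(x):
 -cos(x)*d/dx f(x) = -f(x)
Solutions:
 f(x) = C1*sqrt(sin(x) + 1)/sqrt(sin(x) - 1)


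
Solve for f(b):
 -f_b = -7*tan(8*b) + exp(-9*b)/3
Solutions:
 f(b) = C1 + 7*log(tan(8*b)^2 + 1)/16 + exp(-9*b)/27


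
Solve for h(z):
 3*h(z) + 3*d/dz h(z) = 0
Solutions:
 h(z) = C1*exp(-z)


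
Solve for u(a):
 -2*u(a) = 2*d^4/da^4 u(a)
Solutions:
 u(a) = (C1*sin(sqrt(2)*a/2) + C2*cos(sqrt(2)*a/2))*exp(-sqrt(2)*a/2) + (C3*sin(sqrt(2)*a/2) + C4*cos(sqrt(2)*a/2))*exp(sqrt(2)*a/2)


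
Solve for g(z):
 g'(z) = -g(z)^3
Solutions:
 g(z) = -sqrt(2)*sqrt(-1/(C1 - z))/2
 g(z) = sqrt(2)*sqrt(-1/(C1 - z))/2


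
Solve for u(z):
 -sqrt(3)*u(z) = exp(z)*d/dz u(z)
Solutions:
 u(z) = C1*exp(sqrt(3)*exp(-z))


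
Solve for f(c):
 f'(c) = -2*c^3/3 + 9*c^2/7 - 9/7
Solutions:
 f(c) = C1 - c^4/6 + 3*c^3/7 - 9*c/7


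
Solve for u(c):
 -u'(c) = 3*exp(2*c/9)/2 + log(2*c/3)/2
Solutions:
 u(c) = C1 - c*log(c)/2 + c*(-log(2) + 1 + log(3))/2 - 27*exp(2*c/9)/4


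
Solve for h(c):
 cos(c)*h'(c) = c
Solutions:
 h(c) = C1 + Integral(c/cos(c), c)


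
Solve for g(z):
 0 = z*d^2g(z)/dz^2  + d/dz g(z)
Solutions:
 g(z) = C1 + C2*log(z)


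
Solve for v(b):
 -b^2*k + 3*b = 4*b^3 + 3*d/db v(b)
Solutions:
 v(b) = C1 - b^4/3 - b^3*k/9 + b^2/2


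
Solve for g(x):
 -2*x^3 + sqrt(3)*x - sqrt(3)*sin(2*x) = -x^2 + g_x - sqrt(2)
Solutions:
 g(x) = C1 - x^4/2 + x^3/3 + sqrt(3)*x^2/2 + sqrt(2)*x + sqrt(3)*cos(2*x)/2


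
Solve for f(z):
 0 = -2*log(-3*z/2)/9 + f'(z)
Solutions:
 f(z) = C1 + 2*z*log(-z)/9 + 2*z*(-1 - log(2) + log(3))/9


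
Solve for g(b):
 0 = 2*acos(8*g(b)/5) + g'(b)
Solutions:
 Integral(1/acos(8*_y/5), (_y, g(b))) = C1 - 2*b


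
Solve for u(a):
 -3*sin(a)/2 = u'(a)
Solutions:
 u(a) = C1 + 3*cos(a)/2


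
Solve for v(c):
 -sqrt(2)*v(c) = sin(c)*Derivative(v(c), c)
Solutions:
 v(c) = C1*(cos(c) + 1)^(sqrt(2)/2)/(cos(c) - 1)^(sqrt(2)/2)


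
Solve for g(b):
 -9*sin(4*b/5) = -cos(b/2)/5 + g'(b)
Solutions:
 g(b) = C1 + 2*sin(b/2)/5 + 45*cos(4*b/5)/4


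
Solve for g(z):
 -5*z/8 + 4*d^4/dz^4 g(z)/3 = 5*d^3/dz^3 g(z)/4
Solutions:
 g(z) = C1 + C2*z + C3*z^2 + C4*exp(15*z/16) - z^4/48 - 4*z^3/45


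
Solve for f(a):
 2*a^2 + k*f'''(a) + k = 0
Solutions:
 f(a) = C1 + C2*a + C3*a^2 - a^5/(30*k) - a^3/6


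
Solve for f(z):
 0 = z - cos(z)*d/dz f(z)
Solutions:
 f(z) = C1 + Integral(z/cos(z), z)


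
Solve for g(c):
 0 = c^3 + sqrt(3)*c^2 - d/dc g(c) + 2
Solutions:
 g(c) = C1 + c^4/4 + sqrt(3)*c^3/3 + 2*c


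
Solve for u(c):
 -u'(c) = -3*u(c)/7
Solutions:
 u(c) = C1*exp(3*c/7)


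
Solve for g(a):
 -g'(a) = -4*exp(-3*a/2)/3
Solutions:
 g(a) = C1 - 8*exp(-3*a/2)/9


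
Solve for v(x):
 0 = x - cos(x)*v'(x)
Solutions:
 v(x) = C1 + Integral(x/cos(x), x)


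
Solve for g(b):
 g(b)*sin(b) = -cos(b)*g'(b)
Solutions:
 g(b) = C1*cos(b)


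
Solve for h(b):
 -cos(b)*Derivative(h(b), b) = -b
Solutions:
 h(b) = C1 + Integral(b/cos(b), b)


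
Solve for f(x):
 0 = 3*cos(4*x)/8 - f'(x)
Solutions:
 f(x) = C1 + 3*sin(4*x)/32


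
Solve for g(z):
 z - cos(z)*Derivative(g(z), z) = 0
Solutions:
 g(z) = C1 + Integral(z/cos(z), z)


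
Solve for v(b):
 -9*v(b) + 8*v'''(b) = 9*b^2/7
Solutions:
 v(b) = C3*exp(3^(2/3)*b/2) - b^2/7 + (C1*sin(3*3^(1/6)*b/4) + C2*cos(3*3^(1/6)*b/4))*exp(-3^(2/3)*b/4)


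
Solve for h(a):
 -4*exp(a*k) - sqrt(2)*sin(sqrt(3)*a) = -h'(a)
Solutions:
 h(a) = C1 - sqrt(6)*cos(sqrt(3)*a)/3 + 4*exp(a*k)/k


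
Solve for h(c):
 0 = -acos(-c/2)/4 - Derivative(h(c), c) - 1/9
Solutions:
 h(c) = C1 - c*acos(-c/2)/4 - c/9 - sqrt(4 - c^2)/4


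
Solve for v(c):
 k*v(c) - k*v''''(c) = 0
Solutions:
 v(c) = C1*exp(-c) + C2*exp(c) + C3*sin(c) + C4*cos(c)


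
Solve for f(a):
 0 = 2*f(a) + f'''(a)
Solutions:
 f(a) = C3*exp(-2^(1/3)*a) + (C1*sin(2^(1/3)*sqrt(3)*a/2) + C2*cos(2^(1/3)*sqrt(3)*a/2))*exp(2^(1/3)*a/2)


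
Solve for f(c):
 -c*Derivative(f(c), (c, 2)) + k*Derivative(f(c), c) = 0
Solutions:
 f(c) = C1 + c^(re(k) + 1)*(C2*sin(log(c)*Abs(im(k))) + C3*cos(log(c)*im(k)))


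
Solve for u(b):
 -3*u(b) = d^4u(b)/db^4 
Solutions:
 u(b) = (C1*sin(sqrt(2)*3^(1/4)*b/2) + C2*cos(sqrt(2)*3^(1/4)*b/2))*exp(-sqrt(2)*3^(1/4)*b/2) + (C3*sin(sqrt(2)*3^(1/4)*b/2) + C4*cos(sqrt(2)*3^(1/4)*b/2))*exp(sqrt(2)*3^(1/4)*b/2)


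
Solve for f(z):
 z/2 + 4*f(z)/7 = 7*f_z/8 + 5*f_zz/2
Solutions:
 f(z) = C1*exp(z*(-49 + sqrt(20321))/280) + C2*exp(-z*(49 + sqrt(20321))/280) - 7*z/8 - 343/256


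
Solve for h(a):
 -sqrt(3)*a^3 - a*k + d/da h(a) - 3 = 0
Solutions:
 h(a) = C1 + sqrt(3)*a^4/4 + a^2*k/2 + 3*a


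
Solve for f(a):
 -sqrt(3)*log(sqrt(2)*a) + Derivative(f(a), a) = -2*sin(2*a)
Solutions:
 f(a) = C1 + sqrt(3)*a*(log(a) - 1) + sqrt(3)*a*log(2)/2 + cos(2*a)


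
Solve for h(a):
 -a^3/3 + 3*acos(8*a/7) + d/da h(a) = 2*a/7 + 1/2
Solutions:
 h(a) = C1 + a^4/12 + a^2/7 - 3*a*acos(8*a/7) + a/2 + 3*sqrt(49 - 64*a^2)/8


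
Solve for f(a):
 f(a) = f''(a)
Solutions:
 f(a) = C1*exp(-a) + C2*exp(a)


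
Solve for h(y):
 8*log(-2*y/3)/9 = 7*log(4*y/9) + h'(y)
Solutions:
 h(y) = C1 - 55*y*log(y)/9 + y*(-118*log(2) + 55 + 118*log(3) + 8*I*pi)/9


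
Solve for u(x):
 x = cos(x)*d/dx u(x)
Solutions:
 u(x) = C1 + Integral(x/cos(x), x)


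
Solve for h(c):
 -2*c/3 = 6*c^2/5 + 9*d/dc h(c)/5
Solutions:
 h(c) = C1 - 2*c^3/9 - 5*c^2/27


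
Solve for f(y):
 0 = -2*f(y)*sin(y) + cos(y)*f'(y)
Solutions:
 f(y) = C1/cos(y)^2


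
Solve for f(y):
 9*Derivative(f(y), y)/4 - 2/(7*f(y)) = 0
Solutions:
 f(y) = -sqrt(C1 + 112*y)/21
 f(y) = sqrt(C1 + 112*y)/21


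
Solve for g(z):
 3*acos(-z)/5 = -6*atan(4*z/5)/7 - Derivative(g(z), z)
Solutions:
 g(z) = C1 - 3*z*acos(-z)/5 - 6*z*atan(4*z/5)/7 - 3*sqrt(1 - z^2)/5 + 15*log(16*z^2 + 25)/28


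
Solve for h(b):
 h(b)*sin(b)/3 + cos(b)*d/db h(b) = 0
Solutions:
 h(b) = C1*cos(b)^(1/3)


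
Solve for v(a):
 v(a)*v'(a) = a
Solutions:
 v(a) = -sqrt(C1 + a^2)
 v(a) = sqrt(C1 + a^2)


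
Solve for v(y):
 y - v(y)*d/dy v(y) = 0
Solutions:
 v(y) = -sqrt(C1 + y^2)
 v(y) = sqrt(C1 + y^2)


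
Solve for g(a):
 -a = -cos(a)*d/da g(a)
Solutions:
 g(a) = C1 + Integral(a/cos(a), a)


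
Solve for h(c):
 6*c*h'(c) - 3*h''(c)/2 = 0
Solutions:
 h(c) = C1 + C2*erfi(sqrt(2)*c)


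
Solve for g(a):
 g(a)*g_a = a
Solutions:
 g(a) = -sqrt(C1 + a^2)
 g(a) = sqrt(C1 + a^2)


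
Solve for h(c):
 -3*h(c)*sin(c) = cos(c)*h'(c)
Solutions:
 h(c) = C1*cos(c)^3


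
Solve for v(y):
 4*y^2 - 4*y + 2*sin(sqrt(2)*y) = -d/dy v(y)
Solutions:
 v(y) = C1 - 4*y^3/3 + 2*y^2 + sqrt(2)*cos(sqrt(2)*y)


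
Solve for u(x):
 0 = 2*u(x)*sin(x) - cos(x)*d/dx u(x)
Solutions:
 u(x) = C1/cos(x)^2


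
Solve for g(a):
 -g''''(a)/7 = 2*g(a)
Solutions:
 g(a) = (C1*sin(2^(3/4)*7^(1/4)*a/2) + C2*cos(2^(3/4)*7^(1/4)*a/2))*exp(-2^(3/4)*7^(1/4)*a/2) + (C3*sin(2^(3/4)*7^(1/4)*a/2) + C4*cos(2^(3/4)*7^(1/4)*a/2))*exp(2^(3/4)*7^(1/4)*a/2)


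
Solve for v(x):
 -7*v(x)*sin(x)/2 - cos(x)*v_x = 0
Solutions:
 v(x) = C1*cos(x)^(7/2)


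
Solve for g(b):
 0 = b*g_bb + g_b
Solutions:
 g(b) = C1 + C2*log(b)


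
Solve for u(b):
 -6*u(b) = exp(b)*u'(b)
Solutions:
 u(b) = C1*exp(6*exp(-b))


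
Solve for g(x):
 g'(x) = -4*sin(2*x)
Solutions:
 g(x) = C1 + 2*cos(2*x)


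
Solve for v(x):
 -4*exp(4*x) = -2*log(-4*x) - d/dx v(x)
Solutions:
 v(x) = C1 - 2*x*log(-x) + 2*x*(1 - 2*log(2)) + exp(4*x)


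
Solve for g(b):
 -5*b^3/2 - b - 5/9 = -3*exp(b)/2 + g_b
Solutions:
 g(b) = C1 - 5*b^4/8 - b^2/2 - 5*b/9 + 3*exp(b)/2


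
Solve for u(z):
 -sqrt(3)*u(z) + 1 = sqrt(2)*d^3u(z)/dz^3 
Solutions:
 u(z) = C3*exp(-2^(5/6)*3^(1/6)*z/2) + (C1*sin(2^(5/6)*3^(2/3)*z/4) + C2*cos(2^(5/6)*3^(2/3)*z/4))*exp(2^(5/6)*3^(1/6)*z/4) + sqrt(3)/3


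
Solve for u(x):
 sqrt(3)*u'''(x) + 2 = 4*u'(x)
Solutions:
 u(x) = C1 + C2*exp(-2*3^(3/4)*x/3) + C3*exp(2*3^(3/4)*x/3) + x/2


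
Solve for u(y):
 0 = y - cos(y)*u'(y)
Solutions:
 u(y) = C1 + Integral(y/cos(y), y)


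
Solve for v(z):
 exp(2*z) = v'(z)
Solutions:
 v(z) = C1 + exp(2*z)/2


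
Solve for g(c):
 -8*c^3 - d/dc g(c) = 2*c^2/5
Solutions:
 g(c) = C1 - 2*c^4 - 2*c^3/15


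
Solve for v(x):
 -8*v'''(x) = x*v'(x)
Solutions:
 v(x) = C1 + Integral(C2*airyai(-x/2) + C3*airybi(-x/2), x)


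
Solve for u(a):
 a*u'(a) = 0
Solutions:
 u(a) = C1


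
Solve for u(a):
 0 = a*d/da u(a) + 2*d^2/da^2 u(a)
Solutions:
 u(a) = C1 + C2*erf(a/2)


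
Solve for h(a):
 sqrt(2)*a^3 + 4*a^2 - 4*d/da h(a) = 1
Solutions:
 h(a) = C1 + sqrt(2)*a^4/16 + a^3/3 - a/4


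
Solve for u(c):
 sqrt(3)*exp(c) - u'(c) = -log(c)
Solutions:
 u(c) = C1 + c*log(c) - c + sqrt(3)*exp(c)


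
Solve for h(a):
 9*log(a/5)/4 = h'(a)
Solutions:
 h(a) = C1 + 9*a*log(a)/4 - 9*a*log(5)/4 - 9*a/4


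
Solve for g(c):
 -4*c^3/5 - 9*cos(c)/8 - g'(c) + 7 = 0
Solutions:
 g(c) = C1 - c^4/5 + 7*c - 9*sin(c)/8


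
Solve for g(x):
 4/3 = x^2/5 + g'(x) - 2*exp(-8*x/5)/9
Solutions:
 g(x) = C1 - x^3/15 + 4*x/3 - 5*exp(-8*x/5)/36


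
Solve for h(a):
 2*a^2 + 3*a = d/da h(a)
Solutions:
 h(a) = C1 + 2*a^3/3 + 3*a^2/2


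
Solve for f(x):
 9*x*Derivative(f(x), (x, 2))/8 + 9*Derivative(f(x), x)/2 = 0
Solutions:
 f(x) = C1 + C2/x^3


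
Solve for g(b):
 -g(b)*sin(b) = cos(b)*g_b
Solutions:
 g(b) = C1*cos(b)


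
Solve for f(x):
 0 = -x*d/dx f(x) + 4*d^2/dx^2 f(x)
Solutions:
 f(x) = C1 + C2*erfi(sqrt(2)*x/4)


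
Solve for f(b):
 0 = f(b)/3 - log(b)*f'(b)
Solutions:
 f(b) = C1*exp(Integral(1/log(b), b)/3)


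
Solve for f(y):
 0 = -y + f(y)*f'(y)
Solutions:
 f(y) = -sqrt(C1 + y^2)
 f(y) = sqrt(C1 + y^2)


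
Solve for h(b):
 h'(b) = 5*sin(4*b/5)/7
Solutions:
 h(b) = C1 - 25*cos(4*b/5)/28


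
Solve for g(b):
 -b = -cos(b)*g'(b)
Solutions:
 g(b) = C1 + Integral(b/cos(b), b)


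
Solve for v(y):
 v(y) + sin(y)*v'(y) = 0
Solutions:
 v(y) = C1*sqrt(cos(y) + 1)/sqrt(cos(y) - 1)


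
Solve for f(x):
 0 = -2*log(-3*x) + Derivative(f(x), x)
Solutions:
 f(x) = C1 + 2*x*log(-x) + 2*x*(-1 + log(3))


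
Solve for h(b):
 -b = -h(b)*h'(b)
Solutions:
 h(b) = -sqrt(C1 + b^2)
 h(b) = sqrt(C1 + b^2)


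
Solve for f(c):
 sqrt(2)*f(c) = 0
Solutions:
 f(c) = 0


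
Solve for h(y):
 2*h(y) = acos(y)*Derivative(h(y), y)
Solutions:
 h(y) = C1*exp(2*Integral(1/acos(y), y))


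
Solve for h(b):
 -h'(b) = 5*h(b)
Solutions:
 h(b) = C1*exp(-5*b)


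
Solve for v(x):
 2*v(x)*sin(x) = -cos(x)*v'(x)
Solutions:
 v(x) = C1*cos(x)^2


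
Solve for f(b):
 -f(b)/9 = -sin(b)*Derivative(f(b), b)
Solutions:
 f(b) = C1*(cos(b) - 1)^(1/18)/(cos(b) + 1)^(1/18)


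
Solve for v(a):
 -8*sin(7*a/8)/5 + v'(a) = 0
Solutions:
 v(a) = C1 - 64*cos(7*a/8)/35


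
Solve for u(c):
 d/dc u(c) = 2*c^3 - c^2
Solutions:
 u(c) = C1 + c^4/2 - c^3/3


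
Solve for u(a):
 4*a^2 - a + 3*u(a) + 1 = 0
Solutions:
 u(a) = -4*a^2/3 + a/3 - 1/3


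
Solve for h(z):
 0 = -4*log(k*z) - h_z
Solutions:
 h(z) = C1 - 4*z*log(k*z) + 4*z


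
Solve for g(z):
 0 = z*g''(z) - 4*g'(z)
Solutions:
 g(z) = C1 + C2*z^5


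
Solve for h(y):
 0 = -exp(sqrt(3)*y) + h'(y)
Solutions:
 h(y) = C1 + sqrt(3)*exp(sqrt(3)*y)/3


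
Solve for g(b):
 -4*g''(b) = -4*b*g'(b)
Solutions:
 g(b) = C1 + C2*erfi(sqrt(2)*b/2)


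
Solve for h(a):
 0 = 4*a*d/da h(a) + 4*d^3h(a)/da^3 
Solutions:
 h(a) = C1 + Integral(C2*airyai(-a) + C3*airybi(-a), a)


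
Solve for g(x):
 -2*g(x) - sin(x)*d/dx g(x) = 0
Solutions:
 g(x) = C1*(cos(x) + 1)/(cos(x) - 1)


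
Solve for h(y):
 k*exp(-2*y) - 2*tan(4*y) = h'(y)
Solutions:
 h(y) = C1 - k*exp(-2*y)/2 - log(tan(4*y)^2 + 1)/4


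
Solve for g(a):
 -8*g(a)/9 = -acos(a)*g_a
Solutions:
 g(a) = C1*exp(8*Integral(1/acos(a), a)/9)


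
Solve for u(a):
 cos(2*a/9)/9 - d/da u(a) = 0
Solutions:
 u(a) = C1 + sin(2*a/9)/2


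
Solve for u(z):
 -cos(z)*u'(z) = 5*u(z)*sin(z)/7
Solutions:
 u(z) = C1*cos(z)^(5/7)


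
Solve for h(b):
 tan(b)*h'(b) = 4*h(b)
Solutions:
 h(b) = C1*sin(b)^4


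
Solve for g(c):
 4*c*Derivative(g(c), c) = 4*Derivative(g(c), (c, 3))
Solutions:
 g(c) = C1 + Integral(C2*airyai(c) + C3*airybi(c), c)


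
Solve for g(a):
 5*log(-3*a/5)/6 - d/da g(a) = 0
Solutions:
 g(a) = C1 + 5*a*log(-a)/6 + 5*a*(-log(5) - 1 + log(3))/6


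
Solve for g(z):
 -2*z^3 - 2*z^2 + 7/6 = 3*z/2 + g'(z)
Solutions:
 g(z) = C1 - z^4/2 - 2*z^3/3 - 3*z^2/4 + 7*z/6


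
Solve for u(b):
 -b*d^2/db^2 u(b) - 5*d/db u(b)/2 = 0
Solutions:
 u(b) = C1 + C2/b^(3/2)


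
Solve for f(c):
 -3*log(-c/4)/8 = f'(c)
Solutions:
 f(c) = C1 - 3*c*log(-c)/8 + 3*c*(1 + 2*log(2))/8


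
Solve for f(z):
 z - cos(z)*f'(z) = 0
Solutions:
 f(z) = C1 + Integral(z/cos(z), z)


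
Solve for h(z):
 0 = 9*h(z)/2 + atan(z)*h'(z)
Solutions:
 h(z) = C1*exp(-9*Integral(1/atan(z), z)/2)


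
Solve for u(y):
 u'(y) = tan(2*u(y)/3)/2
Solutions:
 u(y) = -3*asin(C1*exp(y/3))/2 + 3*pi/2
 u(y) = 3*asin(C1*exp(y/3))/2


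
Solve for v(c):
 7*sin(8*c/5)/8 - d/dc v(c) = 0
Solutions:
 v(c) = C1 - 35*cos(8*c/5)/64


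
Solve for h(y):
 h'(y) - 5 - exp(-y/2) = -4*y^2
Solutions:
 h(y) = C1 - 4*y^3/3 + 5*y - 2*exp(-y/2)


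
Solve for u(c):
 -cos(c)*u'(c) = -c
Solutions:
 u(c) = C1 + Integral(c/cos(c), c)


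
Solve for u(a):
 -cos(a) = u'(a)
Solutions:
 u(a) = C1 - sin(a)


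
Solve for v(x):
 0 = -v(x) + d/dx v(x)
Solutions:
 v(x) = C1*exp(x)


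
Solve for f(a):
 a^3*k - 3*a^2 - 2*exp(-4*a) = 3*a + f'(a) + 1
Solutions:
 f(a) = C1 + a^4*k/4 - a^3 - 3*a^2/2 - a + exp(-4*a)/2


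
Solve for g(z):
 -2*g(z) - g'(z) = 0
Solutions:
 g(z) = C1*exp(-2*z)


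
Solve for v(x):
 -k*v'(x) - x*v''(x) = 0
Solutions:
 v(x) = C1 + x^(1 - re(k))*(C2*sin(log(x)*Abs(im(k))) + C3*cos(log(x)*im(k)))


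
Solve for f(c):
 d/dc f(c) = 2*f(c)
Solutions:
 f(c) = C1*exp(2*c)


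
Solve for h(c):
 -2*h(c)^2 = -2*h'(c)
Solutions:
 h(c) = -1/(C1 + c)


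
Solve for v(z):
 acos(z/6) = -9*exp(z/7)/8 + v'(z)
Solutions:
 v(z) = C1 + z*acos(z/6) - sqrt(36 - z^2) + 63*exp(z/7)/8


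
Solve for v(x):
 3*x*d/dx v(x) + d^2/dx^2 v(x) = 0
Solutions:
 v(x) = C1 + C2*erf(sqrt(6)*x/2)


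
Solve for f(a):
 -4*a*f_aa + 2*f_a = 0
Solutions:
 f(a) = C1 + C2*a^(3/2)


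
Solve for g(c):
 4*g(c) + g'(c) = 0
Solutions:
 g(c) = C1*exp(-4*c)


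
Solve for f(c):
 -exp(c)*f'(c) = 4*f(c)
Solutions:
 f(c) = C1*exp(4*exp(-c))


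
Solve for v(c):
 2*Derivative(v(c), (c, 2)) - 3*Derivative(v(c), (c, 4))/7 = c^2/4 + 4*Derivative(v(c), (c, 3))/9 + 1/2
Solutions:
 v(c) = C1 + C2*c + C3*exp(c*(-14 + sqrt(3598))/27) + C4*exp(-c*(14 + sqrt(3598))/27) + c^4/96 + c^3/108 + 1433*c^2/9072


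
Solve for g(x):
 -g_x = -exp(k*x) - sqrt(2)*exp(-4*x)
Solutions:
 g(x) = C1 - sqrt(2)*exp(-4*x)/4 + exp(k*x)/k


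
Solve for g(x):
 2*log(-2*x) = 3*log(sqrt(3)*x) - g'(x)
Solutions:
 g(x) = C1 + x*log(x) + x*(-2*log(2) - 1 + 3*log(3)/2 - 2*I*pi)


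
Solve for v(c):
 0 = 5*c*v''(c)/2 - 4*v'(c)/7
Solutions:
 v(c) = C1 + C2*c^(43/35)


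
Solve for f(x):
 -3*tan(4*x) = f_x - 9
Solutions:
 f(x) = C1 + 9*x + 3*log(cos(4*x))/4


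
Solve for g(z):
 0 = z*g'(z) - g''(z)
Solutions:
 g(z) = C1 + C2*erfi(sqrt(2)*z/2)


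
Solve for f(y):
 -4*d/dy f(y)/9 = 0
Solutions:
 f(y) = C1


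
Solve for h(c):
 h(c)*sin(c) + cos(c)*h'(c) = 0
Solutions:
 h(c) = C1*cos(c)


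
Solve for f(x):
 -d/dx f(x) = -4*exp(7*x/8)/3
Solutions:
 f(x) = C1 + 32*exp(7*x/8)/21


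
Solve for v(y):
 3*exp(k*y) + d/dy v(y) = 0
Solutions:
 v(y) = C1 - 3*exp(k*y)/k


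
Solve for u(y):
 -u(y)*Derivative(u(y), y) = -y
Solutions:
 u(y) = -sqrt(C1 + y^2)
 u(y) = sqrt(C1 + y^2)


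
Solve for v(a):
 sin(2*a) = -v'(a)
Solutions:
 v(a) = C1 + cos(2*a)/2


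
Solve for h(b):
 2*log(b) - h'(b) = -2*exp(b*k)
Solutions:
 h(b) = C1 + 2*b*log(b) - 2*b + Piecewise((2*exp(b*k)/k, Ne(k, 0)), (2*b, True))


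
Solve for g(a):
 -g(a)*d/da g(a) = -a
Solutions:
 g(a) = -sqrt(C1 + a^2)
 g(a) = sqrt(C1 + a^2)


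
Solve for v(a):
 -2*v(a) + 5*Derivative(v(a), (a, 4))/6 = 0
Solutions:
 v(a) = C1*exp(-sqrt(2)*3^(1/4)*5^(3/4)*a/5) + C2*exp(sqrt(2)*3^(1/4)*5^(3/4)*a/5) + C3*sin(sqrt(2)*3^(1/4)*5^(3/4)*a/5) + C4*cos(sqrt(2)*3^(1/4)*5^(3/4)*a/5)


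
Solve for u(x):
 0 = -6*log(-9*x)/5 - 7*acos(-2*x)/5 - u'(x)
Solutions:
 u(x) = C1 - 6*x*log(-x)/5 - 7*x*acos(-2*x)/5 - 12*x*log(3)/5 + 6*x/5 - 7*sqrt(1 - 4*x^2)/10


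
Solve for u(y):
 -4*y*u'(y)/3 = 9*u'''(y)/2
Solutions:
 u(y) = C1 + Integral(C2*airyai(-2*y/3) + C3*airybi(-2*y/3), y)


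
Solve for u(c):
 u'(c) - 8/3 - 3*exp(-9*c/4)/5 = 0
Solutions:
 u(c) = C1 + 8*c/3 - 4*exp(-9*c/4)/15


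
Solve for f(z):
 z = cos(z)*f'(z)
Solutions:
 f(z) = C1 + Integral(z/cos(z), z)


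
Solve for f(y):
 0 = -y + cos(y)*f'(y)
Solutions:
 f(y) = C1 + Integral(y/cos(y), y)


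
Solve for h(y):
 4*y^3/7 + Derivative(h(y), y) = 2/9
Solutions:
 h(y) = C1 - y^4/7 + 2*y/9


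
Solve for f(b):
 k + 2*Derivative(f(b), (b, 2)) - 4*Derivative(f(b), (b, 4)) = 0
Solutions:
 f(b) = C1 + C2*b + C3*exp(-sqrt(2)*b/2) + C4*exp(sqrt(2)*b/2) - b^2*k/4


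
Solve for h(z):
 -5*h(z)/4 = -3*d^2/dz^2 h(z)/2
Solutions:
 h(z) = C1*exp(-sqrt(30)*z/6) + C2*exp(sqrt(30)*z/6)


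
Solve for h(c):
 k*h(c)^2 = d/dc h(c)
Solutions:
 h(c) = -1/(C1 + c*k)


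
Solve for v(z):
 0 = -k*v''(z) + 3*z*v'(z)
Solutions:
 v(z) = C1 + C2*erf(sqrt(6)*z*sqrt(-1/k)/2)/sqrt(-1/k)


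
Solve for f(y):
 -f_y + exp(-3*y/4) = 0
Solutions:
 f(y) = C1 - 4*exp(-3*y/4)/3


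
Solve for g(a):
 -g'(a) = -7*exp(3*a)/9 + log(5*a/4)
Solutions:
 g(a) = C1 - a*log(a) + a*(-log(5) + 1 + 2*log(2)) + 7*exp(3*a)/27


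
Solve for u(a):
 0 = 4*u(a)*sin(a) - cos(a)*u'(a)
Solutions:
 u(a) = C1/cos(a)^4


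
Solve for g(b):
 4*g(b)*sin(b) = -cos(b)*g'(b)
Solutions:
 g(b) = C1*cos(b)^4


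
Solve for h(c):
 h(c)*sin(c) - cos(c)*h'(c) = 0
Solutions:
 h(c) = C1/cos(c)


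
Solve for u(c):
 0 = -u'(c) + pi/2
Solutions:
 u(c) = C1 + pi*c/2


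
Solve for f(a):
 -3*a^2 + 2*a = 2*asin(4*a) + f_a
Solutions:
 f(a) = C1 - a^3 + a^2 - 2*a*asin(4*a) - sqrt(1 - 16*a^2)/2


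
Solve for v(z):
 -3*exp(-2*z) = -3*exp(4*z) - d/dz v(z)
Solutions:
 v(z) = C1 - 3*exp(4*z)/4 - 3*exp(-2*z)/2


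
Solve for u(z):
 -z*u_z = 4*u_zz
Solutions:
 u(z) = C1 + C2*erf(sqrt(2)*z/4)


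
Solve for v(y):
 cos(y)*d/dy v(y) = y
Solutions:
 v(y) = C1 + Integral(y/cos(y), y)


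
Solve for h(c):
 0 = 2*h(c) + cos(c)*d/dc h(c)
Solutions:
 h(c) = C1*(sin(c) - 1)/(sin(c) + 1)


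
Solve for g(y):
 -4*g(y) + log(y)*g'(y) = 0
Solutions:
 g(y) = C1*exp(4*Integral(1/log(y), y))


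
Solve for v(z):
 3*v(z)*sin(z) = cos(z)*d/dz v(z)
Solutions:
 v(z) = C1/cos(z)^3


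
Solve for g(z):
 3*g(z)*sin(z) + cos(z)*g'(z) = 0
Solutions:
 g(z) = C1*cos(z)^3


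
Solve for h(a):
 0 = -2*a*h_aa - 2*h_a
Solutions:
 h(a) = C1 + C2*log(a)


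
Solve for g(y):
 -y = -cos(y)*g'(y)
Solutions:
 g(y) = C1 + Integral(y/cos(y), y)


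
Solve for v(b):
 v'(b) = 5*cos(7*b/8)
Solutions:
 v(b) = C1 + 40*sin(7*b/8)/7


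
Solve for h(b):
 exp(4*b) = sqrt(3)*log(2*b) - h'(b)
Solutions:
 h(b) = C1 + sqrt(3)*b*log(b) + sqrt(3)*b*(-1 + log(2)) - exp(4*b)/4


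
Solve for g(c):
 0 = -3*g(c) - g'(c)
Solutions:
 g(c) = C1*exp(-3*c)


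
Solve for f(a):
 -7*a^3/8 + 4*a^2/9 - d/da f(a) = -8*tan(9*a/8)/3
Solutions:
 f(a) = C1 - 7*a^4/32 + 4*a^3/27 - 64*log(cos(9*a/8))/27


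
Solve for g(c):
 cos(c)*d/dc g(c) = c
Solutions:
 g(c) = C1 + Integral(c/cos(c), c)


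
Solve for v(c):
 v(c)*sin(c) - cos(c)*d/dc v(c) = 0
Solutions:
 v(c) = C1/cos(c)


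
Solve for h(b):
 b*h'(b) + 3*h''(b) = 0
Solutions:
 h(b) = C1 + C2*erf(sqrt(6)*b/6)


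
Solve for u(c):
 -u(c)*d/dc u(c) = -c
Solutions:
 u(c) = -sqrt(C1 + c^2)
 u(c) = sqrt(C1 + c^2)


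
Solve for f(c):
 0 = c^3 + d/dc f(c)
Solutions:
 f(c) = C1 - c^4/4


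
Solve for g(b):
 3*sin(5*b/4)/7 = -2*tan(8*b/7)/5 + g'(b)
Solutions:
 g(b) = C1 - 7*log(cos(8*b/7))/20 - 12*cos(5*b/4)/35


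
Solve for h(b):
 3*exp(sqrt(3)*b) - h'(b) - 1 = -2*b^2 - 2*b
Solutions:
 h(b) = C1 + 2*b^3/3 + b^2 - b + sqrt(3)*exp(sqrt(3)*b)


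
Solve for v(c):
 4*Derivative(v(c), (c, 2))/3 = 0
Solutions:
 v(c) = C1 + C2*c


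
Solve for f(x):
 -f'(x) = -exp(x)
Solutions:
 f(x) = C1 + exp(x)


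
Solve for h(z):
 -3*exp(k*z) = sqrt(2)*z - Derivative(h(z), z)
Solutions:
 h(z) = C1 + sqrt(2)*z^2/2 + 3*exp(k*z)/k


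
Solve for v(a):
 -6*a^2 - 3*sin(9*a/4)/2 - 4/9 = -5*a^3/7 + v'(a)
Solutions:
 v(a) = C1 + 5*a^4/28 - 2*a^3 - 4*a/9 + 2*cos(9*a/4)/3
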